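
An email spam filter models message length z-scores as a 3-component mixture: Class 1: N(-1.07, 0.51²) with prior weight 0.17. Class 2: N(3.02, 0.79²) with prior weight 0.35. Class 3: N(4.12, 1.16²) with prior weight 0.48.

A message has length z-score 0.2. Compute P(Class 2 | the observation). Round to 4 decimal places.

P(component k | x) = π_k·f_k(x) / marginal(x), where marginal(x) = Σ_j π_j·f_j(x).
Component likelihoods at x = 0.2:
  L_1 = 0.0352203
  L_2 = 0.000863678
  L_3 = 0.00113943
Multiply by the mixture weights:
  π_1·L_1 = 0.17 × 0.0352203 = 0.00598745
  π_2·L_2 = 0.35 × 0.000863678 = 0.000302287
  π_3·L_3 = 0.48 × 0.00113943 = 0.000546926
Sum: 0.00598745 + 0.000302287 + 0.000546926 = 0.00683667
P(Class 2 | x) = 0.000302287 / 0.00683667 ≈ 0.0442

0.0442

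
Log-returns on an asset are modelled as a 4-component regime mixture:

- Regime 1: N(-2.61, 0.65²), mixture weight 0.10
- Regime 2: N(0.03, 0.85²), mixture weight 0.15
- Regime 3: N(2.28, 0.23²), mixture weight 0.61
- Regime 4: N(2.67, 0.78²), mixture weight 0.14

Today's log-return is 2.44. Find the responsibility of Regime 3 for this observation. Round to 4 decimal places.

0.9225

Apply Bayes' rule: the posterior for each component is proportional to its prior times its likelihood at x.
Component likelihoods at x = 2.44:
  f_1 = 4.79495e-14
  f_2 = 0.00843078
  f_3 = 1.36175
  f_4 = 0.489705
Multiply by the mixture weights:
  w_1·f_1 = 0.10 × 4.79495e-14 = 4.79495e-15
  w_2·f_2 = 0.15 × 0.00843078 = 0.00126462
  w_3·f_3 = 0.61 × 1.36175 = 0.830668
  w_4·f_4 = 0.14 × 0.489705 = 0.0685587
Denominator: 4.79495e-15 + 0.00126462 + 0.830668 + 0.0685587 = 0.900492
P(Regime 3 | x) ≈ 0.9225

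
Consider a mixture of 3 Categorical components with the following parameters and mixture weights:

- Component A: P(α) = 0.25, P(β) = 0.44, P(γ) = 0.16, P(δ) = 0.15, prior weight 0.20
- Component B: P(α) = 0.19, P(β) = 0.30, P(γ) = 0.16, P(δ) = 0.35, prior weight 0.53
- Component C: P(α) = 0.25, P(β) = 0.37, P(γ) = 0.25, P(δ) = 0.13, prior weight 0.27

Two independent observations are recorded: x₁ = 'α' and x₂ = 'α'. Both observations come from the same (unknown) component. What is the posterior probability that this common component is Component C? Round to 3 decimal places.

Posterior ∝ prior × likelihood, so P(k | x) ∝ π_k f_k(x); normalise over all components.
Since both observations come from the same component, the likelihood for component k is f_k(x₁)·f_k(x₂).
  f_A = [0.25] × [0.25] = 0.0625
  f_B = [0.19] × [0.19] = 0.0361
  f_C = [0.25] × [0.25] = 0.0625
Prior × likelihood for each component:
  π_A·f_A = 0.20 × 0.0625 = 0.0125
  π_B·f_B = 0.53 × 0.0361 = 0.019133
  π_C·f_C = 0.27 × 0.0625 = 0.016875
Normaliser: 0.0125 + 0.019133 + 0.016875 = 0.048508
P(Component C | x₁,x₂) = 0.016875 / 0.048508 ≈ 0.348

0.348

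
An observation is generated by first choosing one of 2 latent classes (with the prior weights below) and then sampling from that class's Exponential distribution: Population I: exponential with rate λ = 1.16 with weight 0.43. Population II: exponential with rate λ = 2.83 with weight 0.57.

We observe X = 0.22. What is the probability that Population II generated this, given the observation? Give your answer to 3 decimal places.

0.691

Posterior ∝ prior × likelihood, so P(k | x) ∝ P(Z=k) f_k(x); normalise over all components.
Evaluate each component's likelihood at the observed value:
  f_I = 1.16·e^(−1.16·0.22) = 1.16·e^(−0.2552) = 0.898723
  f_II = 2.83·e^(−2.83·0.22) = 2.83·e^(−0.6226) = 1.51843
Weight by the priors:
  P(Z=I)·f_I = 0.43 × 0.898723 = 0.386451
  P(Z=II)·f_II = 0.57 × 1.51843 = 0.865505
Denominator: 0.386451 + 0.865505 = 1.25196
P(Population II | data) ≈ 0.691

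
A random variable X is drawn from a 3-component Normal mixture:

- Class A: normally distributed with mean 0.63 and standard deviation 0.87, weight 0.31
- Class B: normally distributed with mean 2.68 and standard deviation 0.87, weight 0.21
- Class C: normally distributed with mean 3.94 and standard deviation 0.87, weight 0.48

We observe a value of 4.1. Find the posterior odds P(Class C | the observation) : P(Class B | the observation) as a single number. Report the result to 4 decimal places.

8.5146

Since P(k|x) ∝ π_k f_k(x), the posterior odds are π_i f_i(x) / (π_j f_j(x)).
Evaluate each component's likelihood at the observed value:
  f_A = (1/(0.87·√(2π)))·exp(−(4.1−0.63)²/(2·0.87²)) = 0.458554·exp(-7.95409) = 0.000161055
  f_B = (1/(0.87·√(2π)))·exp(−(4.1−2.68)²/(2·0.87²)) = 0.458554·exp(-1.33201) = 0.121033
  f_C = (1/(0.87·√(2π)))·exp(−(4.1−3.94)²/(2·0.87²)) = 0.458554·exp(-0.01691) = 0.450865
Posterior odds = (π_C·f_C) / (π_B·f_B) = (0.48·0.450865) / (0.21·0.121033) = 0.216415 / 0.025417 ≈ 8.5146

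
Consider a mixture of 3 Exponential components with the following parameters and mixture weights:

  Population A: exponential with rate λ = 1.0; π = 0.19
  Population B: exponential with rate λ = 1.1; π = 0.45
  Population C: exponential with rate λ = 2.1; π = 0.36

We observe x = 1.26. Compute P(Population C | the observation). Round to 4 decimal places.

Posterior ∝ prior × likelihood, so P(k | x) ∝ w_k f_k(x); normalise over all components.
Evaluate each component's likelihood at the observed value:
  L_A = 0.283654
  L_B = 0.275081
  L_C = 0.148962
Unnormalised posteriors:
  w_A·L_A = 0.19 × 0.283654 = 0.0538943
  w_B·L_B = 0.45 × 0.275081 = 0.123786
  w_C·L_C = 0.36 × 0.148962 = 0.0536264
Marginal: 0.0538943 + 0.123786 + 0.0536264 = 0.231307
P(Population C | data) ≈ 0.2318

0.2318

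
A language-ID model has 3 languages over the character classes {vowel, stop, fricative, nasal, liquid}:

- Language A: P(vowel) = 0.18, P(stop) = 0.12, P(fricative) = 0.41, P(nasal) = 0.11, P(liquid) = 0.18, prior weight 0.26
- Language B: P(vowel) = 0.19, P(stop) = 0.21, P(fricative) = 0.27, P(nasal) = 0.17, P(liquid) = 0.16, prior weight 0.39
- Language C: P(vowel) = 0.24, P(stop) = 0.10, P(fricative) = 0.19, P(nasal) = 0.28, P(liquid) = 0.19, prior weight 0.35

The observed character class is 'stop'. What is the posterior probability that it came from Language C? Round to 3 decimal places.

0.236

Posterior ∝ prior × likelihood, so P(k | x) ∝ π_k f_k(x); normalise over all components.
Evaluate each component's likelihood at the observed value:
  L_A = P(stop | comp) = 0.12
  L_B = P(stop | comp) = 0.21
  L_C = P(stop | comp) = 0.10
Prior × likelihood for each component:
  π_A·L_A = 0.26 × 0.12 = 0.0312
  π_B·L_B = 0.39 × 0.21 = 0.0819
  π_C·L_C = 0.35 × 0.1 = 0.035
Denominator: 0.0312 + 0.0819 + 0.035 = 0.1481
P(Language C | the observation) ≈ 0.236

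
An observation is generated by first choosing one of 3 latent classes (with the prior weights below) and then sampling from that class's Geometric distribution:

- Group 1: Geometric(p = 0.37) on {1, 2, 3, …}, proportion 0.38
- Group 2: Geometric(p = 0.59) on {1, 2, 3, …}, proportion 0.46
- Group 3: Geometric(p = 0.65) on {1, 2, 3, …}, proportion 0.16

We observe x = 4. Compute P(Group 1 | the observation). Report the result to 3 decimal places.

0.603

By Bayes' theorem, P(k | x) = π_k f_k(x) / Σ_j π_j f_j(x).
Component likelihoods at x = 4:
  f_1 = 0.37·(1−0.37)^3 = 0.37·0.250047 = 0.0925174
  f_2 = 0.59·(1−0.59)^3 = 0.59·0.068921 = 0.0406634
  f_3 = 0.65·(1−0.65)^3 = 0.65·0.042875 = 0.0278687
Prior × likelihood for each component:
  π_1·f_1 = 0.38 × 0.0925174 = 0.0351566
  π_2·f_2 = 0.46 × 0.0406634 = 0.0187052
  π_3·f_3 = 0.16 × 0.0278687 = 0.004459
Evidence: 0.0351566 + 0.0187052 + 0.004459 = 0.0583208
P(Group 1 | 4) = 0.0351566 / 0.0583208 ≈ 0.603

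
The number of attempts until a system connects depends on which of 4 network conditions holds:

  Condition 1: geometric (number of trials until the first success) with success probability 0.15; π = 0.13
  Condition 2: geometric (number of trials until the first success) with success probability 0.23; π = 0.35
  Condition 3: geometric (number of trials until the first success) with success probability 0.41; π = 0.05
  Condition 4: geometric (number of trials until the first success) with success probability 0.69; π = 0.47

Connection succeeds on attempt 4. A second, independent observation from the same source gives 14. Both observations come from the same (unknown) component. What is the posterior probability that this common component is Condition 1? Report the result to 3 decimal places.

0.433

By Bayes' theorem, P(k | x) = w_k f_k(x) / Σ_j w_j f_j(x).
Since both observations come from the same component, the likelihood for component k is f_k(x₁)·f_k(x₂).
  p_1 = [0.15·(1−0.15)^3 = 0.15·0.614125 = 0.0921187] × [0.0181358] = 0.00167065
  p_2 = [0.23·(1−0.23)^3 = 0.23·0.456533 = 0.105003] × [0.0076932] = 0.000807806
  p_3 = [0.41·(1−0.41)^3 = 0.41·0.205379 = 0.0842054] × [0.000430388] = 3.6241e-05
  p_4 = [0.69·(1−0.69)^3 = 0.69·0.029791 = 0.0205558] × [1.68481e-07] = 3.46326e-09
Prior × likelihood for each component:
  w_1·p_1 = 0.13 × 0.00167065 = 0.000217184
  w_2·p_2 = 0.35 × 0.000807806 = 0.000282732
  w_3·p_3 = 0.05 × 3.6241e-05 = 1.81205e-06
  w_4·p_4 = 0.47 × 3.46326e-09 = 1.62773e-09
Marginal: 0.000217184 + 0.000282732 + 1.81205e-06 + 1.62773e-09 = 0.00050173
So the posterior for Condition 1 is 0.000217184 / 0.00050173 ≈ 0.433.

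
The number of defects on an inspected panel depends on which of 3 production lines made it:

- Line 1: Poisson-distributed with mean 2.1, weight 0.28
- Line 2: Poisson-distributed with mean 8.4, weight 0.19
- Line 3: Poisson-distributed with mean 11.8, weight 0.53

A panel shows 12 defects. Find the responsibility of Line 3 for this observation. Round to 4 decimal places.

0.8461

By Bayes' theorem, P(k | x) = P(Z=k) f_k(x) / Σ_j P(Z=j) f_j(x).
Poisson probabilities:
  p_1 = e^(−2.1)·2.1^12/12! = 1.88051e-06
  p_2 = e^(−8.4)·8.4^12/12! = 0.057935
  p_3 = e^(−11.8)·11.8^12/12! = 0.114175
Multiply by the mixture weights:
  P(Z=1)·p_1 = 0.28 × 1.88051e-06 = 5.26543e-07
  P(Z=2)·p_2 = 0.19 × 0.057935 = 0.0110076
  P(Z=3)·p_3 = 0.53 × 0.114175 = 0.0605129
Normaliser: 5.26543e-07 + 0.0110076 + 0.0605129 = 0.0715211
P(Line 3 | the observation) ≈ 0.8461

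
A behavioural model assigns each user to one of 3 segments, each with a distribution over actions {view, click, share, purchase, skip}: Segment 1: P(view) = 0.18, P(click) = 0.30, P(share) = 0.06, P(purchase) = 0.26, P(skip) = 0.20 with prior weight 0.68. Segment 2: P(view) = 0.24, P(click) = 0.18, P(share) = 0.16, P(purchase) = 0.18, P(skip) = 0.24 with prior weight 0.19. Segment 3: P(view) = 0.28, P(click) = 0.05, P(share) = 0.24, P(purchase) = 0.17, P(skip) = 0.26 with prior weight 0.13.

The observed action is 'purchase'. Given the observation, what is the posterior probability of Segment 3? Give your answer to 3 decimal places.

Apply Bayes' rule: the posterior for each component is proportional to its prior times its likelihood at x.
Component likelihoods at x = 'purchase':
  f_1 = 0.26
  f_2 = 0.18
  f_3 = 0.17
Multiply by the mixture weights:
  π_1·f_1 = 0.68 × 0.26 = 0.1768
  π_2·f_2 = 0.19 × 0.18 = 0.0342
  π_3·f_3 = 0.13 × 0.17 = 0.0221
Normaliser: 0.1768 + 0.0342 + 0.0221 = 0.2331
Responsibility of Segment 3: 0.0221 / 0.2331 ≈ 0.095

0.095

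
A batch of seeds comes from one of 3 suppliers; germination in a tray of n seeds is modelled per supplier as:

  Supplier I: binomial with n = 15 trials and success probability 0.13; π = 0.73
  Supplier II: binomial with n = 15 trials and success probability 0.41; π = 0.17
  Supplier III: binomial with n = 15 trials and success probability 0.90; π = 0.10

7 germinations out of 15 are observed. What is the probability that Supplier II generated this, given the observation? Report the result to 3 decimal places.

0.970

Apply Bayes' rule: the posterior for each component is proportional to its prior times its likelihood at x.
Evaluate each component's likelihood at the observed value:
  f_I = C(15,7)·0.13^7·0.87^8 = 6435·6.27485e-07·0.328212 = 0.00132528
  f_II = C(15,7)·0.41^7·0.59^8 = 6435·0.00194754·0.014683 = 0.184014
  f_III = C(15,7)·0.90^7·0.10^8 = 6435·0.478297·1e-08 = 3.07784e-05
Weight by the priors:
  w_I·f_I = 0.73 × 0.00132528 = 0.000967451
  w_II·f_II = 0.17 × 0.184014 = 0.0312824
  w_III·f_III = 0.10 × 3.07784e-05 = 3.07784e-06
Normaliser: 0.000967451 + 0.0312824 + 3.07784e-06 = 0.032253
P(Supplier II | data) = 0.0312824 / 0.032253 ≈ 0.970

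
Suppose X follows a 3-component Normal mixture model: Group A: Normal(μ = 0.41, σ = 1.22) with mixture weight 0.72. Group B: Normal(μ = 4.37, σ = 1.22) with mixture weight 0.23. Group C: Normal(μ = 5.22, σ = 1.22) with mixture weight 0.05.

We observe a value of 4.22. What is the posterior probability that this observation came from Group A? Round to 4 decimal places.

P(component k | x) = w_k·f_k(x) / marginal(x), where marginal(x) = Σ_j w_j·f_j(x).
Evaluate each component's likelihood at the observed value:
  p_A = 0.00249317
  p_B = 0.32454
  p_C = 0.233699
Unnormalised posteriors:
  w_A·p_A = 0.72 × 0.00249317 = 0.00179508
  w_B·p_B = 0.23 × 0.32454 = 0.0746441
  w_C·p_C = 0.05 × 0.233699 = 0.011685
Sum: 0.00179508 + 0.0746441 + 0.011685 = 0.0881241
P(Group A | data) ≈ 0.0204

0.0204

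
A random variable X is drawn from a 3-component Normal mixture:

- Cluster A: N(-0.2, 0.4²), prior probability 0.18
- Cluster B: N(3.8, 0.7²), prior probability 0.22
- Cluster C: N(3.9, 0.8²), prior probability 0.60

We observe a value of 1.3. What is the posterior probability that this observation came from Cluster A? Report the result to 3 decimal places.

0.084

Posterior ∝ prior × likelihood, so P(k | x) ∝ π_k f_k(x); normalise over all components.
Normal densities:
  p_A = 0.000881489
  p_B = 0.000968449
  p_C = 0.00253631
Multiply by the mixture weights:
  π_A·p_A = 0.18 × 0.000881489 = 0.000158668
  π_B·p_B = 0.22 × 0.000968449 = 0.000213059
  π_C·p_C = 0.60 × 0.00253631 = 0.00152179
Denominator: 0.000158668 + 0.000213059 + 0.00152179 = 0.00189351
So the posterior for Cluster A is 0.000158668 / 0.00189351 ≈ 0.084.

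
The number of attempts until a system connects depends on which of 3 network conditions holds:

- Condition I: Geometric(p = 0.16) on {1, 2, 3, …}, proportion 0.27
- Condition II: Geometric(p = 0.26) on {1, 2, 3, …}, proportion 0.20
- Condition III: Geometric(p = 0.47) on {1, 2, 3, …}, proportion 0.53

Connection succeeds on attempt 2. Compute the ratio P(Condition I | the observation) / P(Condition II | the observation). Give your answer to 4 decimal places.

Posterior odds = (w_i f_i(x)) / (w_j f_j(x)); the normalising sum cancels.
Component likelihoods at x = 2:
  p_I = 0.16·(1−0.16)^1 = 0.16·0.84 = 0.1344
  p_II = 0.26·(1−0.26)^1 = 0.26·0.74 = 0.1924
  p_III = 0.47·(1−0.47)^1 = 0.47·0.53 = 0.2491
Posterior odds = (w_I·p_I) / (w_II·p_II) = (0.27·0.1344) / (0.20·0.1924) = 0.036288 / 0.03848 ≈ 0.9430

0.9430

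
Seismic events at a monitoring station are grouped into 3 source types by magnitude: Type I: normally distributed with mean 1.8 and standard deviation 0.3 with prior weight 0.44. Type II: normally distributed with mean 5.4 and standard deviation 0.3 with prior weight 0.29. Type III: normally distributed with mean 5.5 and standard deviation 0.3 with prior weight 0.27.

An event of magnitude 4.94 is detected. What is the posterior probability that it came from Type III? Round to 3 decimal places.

Apply Bayes' rule: the posterior for each component is proportional to its prior times its likelihood at x.
Evaluate each component's likelihood at the observed value:
  p_I = (1/(0.3·√(2π)))·exp(−(4.94−1.8)²/(2·0.3²)) = 1.329808·exp(-54.77556) = 2.16305e-24
  p_II = (1/(0.3·√(2π)))·exp(−(4.94−5.4)²/(2·0.3²)) = 1.329808·exp(-1.17556) = 0.410442
  p_III = (1/(0.3·√(2π)))·exp(−(4.94−5.5)²/(2·0.3²)) = 1.329808·exp(-1.74222) = 0.23289
Unnormalised posteriors:
  π_I·p_I = 0.44 × 2.16305e-24 = 9.51744e-25
  π_II·p_II = 0.29 × 0.410442 = 0.119028
  π_III·p_III = 0.27 × 0.23289 = 0.0628804
Normaliser: 9.51744e-25 + 0.119028 + 0.0628804 = 0.181908
P(Type III | 4.94) ≈ 0.346

0.346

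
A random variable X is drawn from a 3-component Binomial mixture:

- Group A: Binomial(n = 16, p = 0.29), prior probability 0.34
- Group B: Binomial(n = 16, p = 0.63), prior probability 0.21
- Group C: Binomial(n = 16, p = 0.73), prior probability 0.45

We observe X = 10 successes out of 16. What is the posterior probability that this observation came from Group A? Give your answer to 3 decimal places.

0.014

By Bayes' theorem, P(k | x) = π_k f_k(x) / Σ_j π_j f_j(x).
Component likelihoods at x = 10 successes out of 16:
  L_A = C(16,10)·0.29^10·0.71^6 = 8008·4.20707e-06·0.1281 = 0.00431573
  L_B = C(16,10)·0.63^10·0.37^6 = 8008·0.0098493·0.00256573 = 0.202367
  L_C = C(16,10)·0.73^10·0.27^6 = 8008·0.0429763·0.00038742 = 0.133332
Prior × likelihood for each component:
  π_A·L_A = 0.34 × 0.00431573 = 0.00146735
  π_B·L_B = 0.21 × 0.202367 = 0.0424971
  π_C·L_C = 0.45 × 0.133332 = 0.0599995
Sum: 0.00146735 + 0.0424971 + 0.0599995 = 0.103964
P(Group A | 10 successes out of 16) = 0.00146735 / 0.103964 ≈ 0.014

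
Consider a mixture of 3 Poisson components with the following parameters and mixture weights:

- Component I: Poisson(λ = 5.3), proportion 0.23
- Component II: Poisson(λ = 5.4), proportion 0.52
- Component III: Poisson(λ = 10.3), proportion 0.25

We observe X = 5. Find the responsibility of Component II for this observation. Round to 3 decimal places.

0.651

The responsibility of component k is w_k f_k(x) divided by Σ_j w_j f_j(x).
Evaluate each component's likelihood at the observed value:
  L_I = e^(−5.3)·5.3^5/5! = 0.173955
  L_II = e^(−5.4)·5.4^5/5! = 0.172821
  L_III = e^(−10.3)·10.3^5/5! = 0.0324916
Weight by the priors:
  w_I·L_I = 0.23 × 0.173955 = 0.0400097
  w_II·L_II = 0.52 × 0.172821 = 0.0898671
  w_III·L_III = 0.25 × 0.0324916 = 0.00812291
Evidence: 0.0400097 + 0.0898671 + 0.00812291 = 0.138
So the posterior for Component II is 0.0898671 / 0.138 ≈ 0.651.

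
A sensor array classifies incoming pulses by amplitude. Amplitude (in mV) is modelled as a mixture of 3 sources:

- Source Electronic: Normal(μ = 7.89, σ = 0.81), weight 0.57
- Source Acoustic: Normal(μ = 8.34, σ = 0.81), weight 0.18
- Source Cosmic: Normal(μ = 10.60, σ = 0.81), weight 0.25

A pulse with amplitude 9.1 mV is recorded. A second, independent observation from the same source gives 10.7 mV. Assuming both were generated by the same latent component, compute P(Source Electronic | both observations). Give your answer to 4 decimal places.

0.0097

The responsibility of component k is P(Z=k) f_k(x) divided by Σ_j P(Z=j) f_j(x).
Since both observations come from the same component, the likelihood for component k is f_k(x₁)·f_k(x₂).
  p_Electronic = [0.161383] × [0.00119972] = 0.000193614
  p_Acoustic = [0.317146] × [0.00706436] = 0.00224043
  p_Cosmic = [0.0886645] × [0.488782] = 0.0433377
Prior × likelihood for each component:
  P(Z=Electronic)·p_Electronic = 0.57 × 0.000193614 = 0.00011036
  P(Z=Acoustic)·p_Acoustic = 0.18 × 0.00224043 = 0.000403278
  P(Z=Cosmic)·p_Cosmic = 0.25 × 0.0433377 = 0.0108344
Denominator: 0.00011036 + 0.000403278 + 0.0108344 = 0.0113481
P(Source Electronic | x) = 0.00011036 / 0.0113481 ≈ 0.0097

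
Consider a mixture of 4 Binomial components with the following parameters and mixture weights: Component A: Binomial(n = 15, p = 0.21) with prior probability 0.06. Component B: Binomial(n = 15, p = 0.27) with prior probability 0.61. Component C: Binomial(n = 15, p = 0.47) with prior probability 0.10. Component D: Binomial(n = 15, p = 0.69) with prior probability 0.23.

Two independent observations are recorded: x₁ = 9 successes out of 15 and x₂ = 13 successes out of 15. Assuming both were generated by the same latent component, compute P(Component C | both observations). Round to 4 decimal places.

By Bayes' theorem, P(k | x) = w_k f_k(x) / Σ_j w_j f_j(x).
Since both observations come from the same component, the likelihood for component k is f_k(x₁)·f_k(x₂).
  L_A = [C(15,9)·0.21^9·0.79^6 = 5005·7.9428e-07·0.243087 = 0.000966363] × [1.01227e-07] = 9.78216e-11
  L_B = [C(15,9)·0.27^9·0.73^6 = 5005·7.6256e-06·0.151334 = 0.00577584] × [2.26759e-06] = 1.30972e-08
  L_C = [C(15,9)·0.47^9·0.53^6 = 5005·0.00111913·0.0221644 = 0.124148] × [0.00161069] = 0.000199965
  L_D = [C(15,9)·0.69^9·0.31^6 = 5005·0.0354521·0.000887504 = 0.157477] × [0.0810869] = 0.0127693
Unnormalised posteriors:
  w_A·L_A = 0.06 × 9.78216e-11 = 5.86929e-12
  w_B·L_B = 0.61 × 1.30972e-08 = 7.9893e-09
  w_C·L_C = 0.10 × 0.000199965 = 1.99965e-05
  w_D·L_D = 0.23 × 0.0127693 = 0.00293694
Marginal: 5.86929e-12 + 7.9893e-09 + 1.99965e-05 + 0.00293694 = 0.00295694
Responsibility of Component C: 1.99965e-05 / 0.00295694 ≈ 0.0068

0.0068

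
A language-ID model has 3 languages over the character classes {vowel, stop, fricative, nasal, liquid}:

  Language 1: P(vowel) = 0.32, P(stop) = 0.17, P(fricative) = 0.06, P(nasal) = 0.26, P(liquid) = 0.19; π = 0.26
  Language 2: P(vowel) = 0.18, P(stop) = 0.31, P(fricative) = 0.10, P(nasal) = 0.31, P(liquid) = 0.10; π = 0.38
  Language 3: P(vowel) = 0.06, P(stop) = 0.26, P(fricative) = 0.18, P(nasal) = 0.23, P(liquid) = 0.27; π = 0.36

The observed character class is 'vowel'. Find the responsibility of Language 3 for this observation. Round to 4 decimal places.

0.1247

P(component k | x) = P(Z=k)·f_k(x) / marginal(x), where marginal(x) = Σ_j P(Z=j)·f_j(x).
Evaluate each component's likelihood at the observed value:
  f_1 = 0.32
  f_2 = 0.18
  f_3 = 0.06
Unnormalised posteriors:
  P(Z=1)·f_1 = 0.26 × 0.32 = 0.0832
  P(Z=2)·f_2 = 0.38 × 0.18 = 0.0684
  P(Z=3)·f_3 = 0.36 × 0.06 = 0.0216
Evidence: 0.0832 + 0.0684 + 0.0216 = 0.1732
So the posterior for Language 3 is 0.0216 / 0.1732 ≈ 0.1247.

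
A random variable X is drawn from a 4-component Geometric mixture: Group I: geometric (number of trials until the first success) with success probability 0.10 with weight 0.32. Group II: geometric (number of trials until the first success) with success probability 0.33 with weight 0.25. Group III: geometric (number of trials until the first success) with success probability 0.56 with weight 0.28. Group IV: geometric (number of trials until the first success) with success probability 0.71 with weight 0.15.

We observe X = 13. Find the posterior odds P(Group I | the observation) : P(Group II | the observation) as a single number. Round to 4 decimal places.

13.3878

Posterior odds = (π_i f_i(x)) / (π_j f_j(x)); the normalising sum cancels.
Evaluate each component's likelihood at the observed value:
  L_I = 0.028243
  L_II = 0.0027003
  L_III = 2.94863e-05
  L_IV = 2.51208e-07
Odds = (0.32/0.25) × (0.028243/0.0027003) = 1.28 × 10.4592 ≈ 13.3878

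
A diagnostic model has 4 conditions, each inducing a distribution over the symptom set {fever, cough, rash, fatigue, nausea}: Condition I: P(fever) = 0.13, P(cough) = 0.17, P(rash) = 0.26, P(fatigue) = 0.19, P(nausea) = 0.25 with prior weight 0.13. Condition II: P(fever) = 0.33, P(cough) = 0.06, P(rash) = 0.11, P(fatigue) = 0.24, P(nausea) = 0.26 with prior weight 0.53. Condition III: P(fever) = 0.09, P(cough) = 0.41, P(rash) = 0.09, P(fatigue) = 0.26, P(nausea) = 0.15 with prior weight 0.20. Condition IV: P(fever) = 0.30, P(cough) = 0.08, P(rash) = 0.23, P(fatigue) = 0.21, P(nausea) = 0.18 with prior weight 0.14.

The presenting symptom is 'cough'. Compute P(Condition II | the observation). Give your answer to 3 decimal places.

0.216

By Bayes' theorem, P(k | x) = w_k f_k(x) / Σ_j w_j f_j(x).
Categorical probabilities:
  L_I = 0.17
  L_II = 0.06
  L_III = 0.41
  L_IV = 0.08
Multiply by the mixture weights:
  w_I·L_I = 0.13 × 0.17 = 0.0221
  w_II·L_II = 0.53 × 0.06 = 0.0318
  w_III·L_III = 0.20 × 0.41 = 0.082
  w_IV·L_IV = 0.14 × 0.08 = 0.0112
Sum: 0.0221 + 0.0318 + 0.082 + 0.0112 = 0.1471
P(Condition II | 'cough') = 0.0318 / 0.1471 ≈ 0.216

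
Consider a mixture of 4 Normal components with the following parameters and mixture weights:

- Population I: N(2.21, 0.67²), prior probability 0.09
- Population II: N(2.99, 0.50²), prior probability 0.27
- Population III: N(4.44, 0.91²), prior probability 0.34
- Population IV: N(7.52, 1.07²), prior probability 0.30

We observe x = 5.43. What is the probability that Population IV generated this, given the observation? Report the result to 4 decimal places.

Posterior ∝ prior × likelihood, so P(k | x) ∝ π_k f_k(x); normalise over all components.
Normal densities:
  L_I = (1/(0.67·√(2π)))·exp(−(5.43−2.21)²/(2·0.67²)) = 0.595436·exp(-11.54867) = 5.74526e-06
  L_II = (1/(0.50·√(2π)))·exp(−(5.43−2.99)²/(2·0.50²)) = 0.797885·exp(-11.90720) = 5.37909e-06
  L_III = (1/(0.91·√(2π)))·exp(−(5.43−4.44)²/(2·0.91²)) = 0.438398·exp(-0.59178) = 0.242585
  L_IV = (1/(1.07·√(2π)))·exp(−(5.43−7.52)²/(2·1.07²)) = 0.372843·exp(-1.90763) = 0.0553416
Weight by the priors:
  π_I·L_I = 0.09 × 5.74526e-06 = 5.17073e-07
  π_II·L_II = 0.27 × 5.37909e-06 = 1.45235e-06
  π_III·L_III = 0.34 × 0.242585 = 0.0824788
  π_IV·L_IV = 0.30 × 0.0553416 = 0.0166025
Marginal: 5.17073e-07 + 1.45235e-06 + 0.0824788 + 0.0166025 = 0.0990832
P(Population IV | 5.43) = 0.0166025 / 0.0990832 ≈ 0.1676

0.1676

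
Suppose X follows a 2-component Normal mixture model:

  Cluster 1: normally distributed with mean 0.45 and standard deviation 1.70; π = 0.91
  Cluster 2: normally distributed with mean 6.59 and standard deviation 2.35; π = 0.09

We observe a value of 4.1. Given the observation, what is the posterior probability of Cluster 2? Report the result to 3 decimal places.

Posterior ∝ prior × likelihood, so P(k | x) ∝ w_k f_k(x); normalise over all components.
Normal densities:
  f_1 = 0.0234122
  f_2 = 0.0968393
Multiply by the mixture weights:
  w_1·f_1 = 0.91 × 0.0234122 = 0.0213051
  w_2·f_2 = 0.09 × 0.0968393 = 0.00871553
Sum: 0.0213051 + 0.00871553 = 0.0300206
So the posterior for Cluster 2 is 0.00871553 / 0.0300206 ≈ 0.290.

0.290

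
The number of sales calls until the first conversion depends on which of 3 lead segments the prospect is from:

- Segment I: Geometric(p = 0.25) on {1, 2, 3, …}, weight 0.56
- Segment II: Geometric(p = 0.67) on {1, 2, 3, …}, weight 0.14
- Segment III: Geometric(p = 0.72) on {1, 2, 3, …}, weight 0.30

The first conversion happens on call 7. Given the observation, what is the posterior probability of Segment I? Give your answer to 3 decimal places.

By Bayes' theorem, P(k | x) = π_k f_k(x) / Σ_j π_j f_j(x).
Geometric probabilities:
  L_I = 0.25·(1−0.25)^6 = 0.25·0.177979 = 0.0444946
  L_II = 0.67·(1−0.67)^6 = 0.67·0.00129147 = 0.000865284
  L_III = 0.72·(1−0.72)^6 = 0.72·0.00048189 = 0.000346961
Weight by the priors:
  π_I·L_I = 0.56 × 0.0444946 = 0.024917
  π_II·L_II = 0.14 × 0.000865284 = 0.00012114
  π_III·L_III = 0.30 × 0.000346961 = 0.000104088
Marginal: 0.024917 + 0.00012114 + 0.000104088 = 0.0251422
Responsibility of Segment I: 0.024917 / 0.0251422 ≈ 0.991

0.991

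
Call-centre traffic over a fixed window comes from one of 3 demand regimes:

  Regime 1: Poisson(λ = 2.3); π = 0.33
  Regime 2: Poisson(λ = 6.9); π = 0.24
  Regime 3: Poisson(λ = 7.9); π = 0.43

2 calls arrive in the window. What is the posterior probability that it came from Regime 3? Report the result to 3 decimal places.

0.051

Apply Bayes' rule: the posterior for each component is proportional to its prior times its likelihood at x.
Poisson probabilities:
  p_1 = e^(−2.3)·2.3^2/2! = 0.265185
  p_2 = e^(−6.9)·6.9^2/2! = 0.0239903
  p_3 = e^(−7.9)·7.9^2/2! = 0.0115691
Prior × likelihood for each component:
  w_1·p_1 = 0.33 × 0.265185 = 0.0875109
  w_2·p_2 = 0.24 × 0.0239903 = 0.00575768
  w_3·p_3 = 0.43 × 0.0115691 = 0.00497469
Sum: 0.0875109 + 0.00575768 + 0.00497469 = 0.0982433
P(Regime 3 | x) ≈ 0.051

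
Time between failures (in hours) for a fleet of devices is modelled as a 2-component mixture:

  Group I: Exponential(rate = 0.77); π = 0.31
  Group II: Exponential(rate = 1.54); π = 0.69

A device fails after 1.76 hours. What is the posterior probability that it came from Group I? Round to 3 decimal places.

By Bayes' theorem, P(k | x) = π_k f_k(x) / Σ_j π_j f_j(x).
Exponential densities:
  f_I = 0.19858
  f_II = 0.102426
Unnormalised posteriors:
  π_I·f_I = 0.31 × 0.19858 = 0.0615597
  π_II·f_II = 0.69 × 0.102426 = 0.0706737
Normaliser: 0.0615597 + 0.0706737 = 0.132233
Responsibility of Group I: 0.0615597 / 0.132233 ≈ 0.466

0.466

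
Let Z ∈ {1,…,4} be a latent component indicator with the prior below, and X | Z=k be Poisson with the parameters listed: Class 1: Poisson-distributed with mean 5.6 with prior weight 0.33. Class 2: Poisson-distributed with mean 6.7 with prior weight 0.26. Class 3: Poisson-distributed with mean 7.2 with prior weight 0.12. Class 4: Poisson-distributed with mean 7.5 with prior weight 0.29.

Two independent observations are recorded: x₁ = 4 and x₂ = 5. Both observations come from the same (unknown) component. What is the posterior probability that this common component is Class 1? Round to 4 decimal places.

0.5396

Apply Bayes' rule: the posterior for each component is proportional to its prior times its likelihood at x.
Since both observations come from the same component, the likelihood for component k is f_k(x₁)·f_k(x₂).
  f_1 = [0.151528] × [0.169711] = 0.0257159
  f_2 = [0.103351] × [0.13849] = 0.0143131
  f_3 = [0.0835985] × [0.120382] = 0.0100637
  f_4 = [0.0729164] × [0.109375] = 0.0079752
Weight by the priors:
  P(Z=1)·f_1 = 0.33 × 0.0257159 = 0.00848624
  P(Z=2)·f_2 = 0.26 × 0.0143131 = 0.00372141
  P(Z=3)·f_3 = 0.12 × 0.0100637 = 0.00120765
  P(Z=4)·f_4 = 0.29 × 0.0079752 = 0.00231281
Normaliser: 0.00848624 + 0.00372141 + 0.00120765 + 0.00231281 = 0.0157281
Responsibility of Class 1: 0.00848624 / 0.0157281 ≈ 0.5396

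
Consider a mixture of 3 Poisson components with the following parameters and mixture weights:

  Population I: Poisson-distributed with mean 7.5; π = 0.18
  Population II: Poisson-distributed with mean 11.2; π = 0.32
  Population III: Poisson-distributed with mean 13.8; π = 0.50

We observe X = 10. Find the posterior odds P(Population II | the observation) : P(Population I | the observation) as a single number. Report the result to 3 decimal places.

2.424

Posterior odds = (π_i f_i(x)) / (π_j f_j(x)); the normalising sum cancels.
Evaluate each component's likelihood at the observed value:
  L_I = e^(−7.5)·7.5^10/10! = 0.0858304
  L_II = e^(−11.2)·11.2^10/10! = 0.117036
  L_III = e^(−13.8)·13.8^10/10! = 0.0701074
Posterior odds = (π_II·L_II) / (π_I·L_I) = (0.32·0.117036) / (0.18·0.0858304) = 0.0374515 / 0.0154495 ≈ 2.424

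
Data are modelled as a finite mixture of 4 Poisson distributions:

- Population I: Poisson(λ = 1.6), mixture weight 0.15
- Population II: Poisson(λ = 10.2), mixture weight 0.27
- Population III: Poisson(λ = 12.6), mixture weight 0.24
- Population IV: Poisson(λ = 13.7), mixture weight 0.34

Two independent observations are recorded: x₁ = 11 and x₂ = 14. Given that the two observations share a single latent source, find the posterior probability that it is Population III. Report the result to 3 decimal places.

0.337

By Bayes' theorem, P(k | x) = w_k f_k(x) / Σ_j w_j f_j(x).
Since both observations come from the same component, the likelihood for component k is f_k(x₁)·f_k(x₂).
  p_I = [e^(−1.6)·1.6^11/11! = 8.89801e-07] × [1.66878e-09] = 1.48489e-15
  p_II = [e^(−10.2)·10.2^11/11! = 0.115782] × [0.0562588] = 0.00651378
  p_III = [e^(−12.6)·12.6^11/11! = 0.107352] × [0.0983261] = 0.0105555
  p_IV = [e^(−13.7)·13.7^11/11! = 0.0897297] × [0.105644] = 0.00947941
Unnormalised posteriors:
  w_I·p_I = 0.15 × 1.48489e-15 = 2.22733e-16
  w_II·p_II = 0.27 × 0.00651378 = 0.00175872
  w_III·p_III = 0.24 × 0.0105555 = 0.00253332
  w_IV·p_IV = 0.34 × 0.00947941 = 0.003223
Normaliser: 2.22733e-16 + 0.00175872 + 0.00253332 + 0.003223 = 0.00751504
P(Population III | data) = 0.00253332 / 0.00751504 ≈ 0.337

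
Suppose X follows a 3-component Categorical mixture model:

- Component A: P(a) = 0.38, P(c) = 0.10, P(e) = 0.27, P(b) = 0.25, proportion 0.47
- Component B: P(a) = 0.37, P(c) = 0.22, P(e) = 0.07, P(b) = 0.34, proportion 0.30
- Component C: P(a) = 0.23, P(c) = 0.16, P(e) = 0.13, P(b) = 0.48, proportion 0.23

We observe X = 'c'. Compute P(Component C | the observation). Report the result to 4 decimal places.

0.2457

Apply Bayes' rule: the posterior for each component is proportional to its prior times its likelihood at x.
Component likelihoods at x = 'c':
  f_A = P(c | comp) = 0.10
  f_B = P(c | comp) = 0.22
  f_C = P(c | comp) = 0.16
Weight by the priors:
  π_A·f_A = 0.47 × 0.1 = 0.047
  π_B·f_B = 0.30 × 0.22 = 0.066
  π_C·f_C = 0.23 × 0.16 = 0.0368
Normaliser: 0.047 + 0.066 + 0.0368 = 0.1498
P(Component C | data) = 0.0368 / 0.1498 ≈ 0.2457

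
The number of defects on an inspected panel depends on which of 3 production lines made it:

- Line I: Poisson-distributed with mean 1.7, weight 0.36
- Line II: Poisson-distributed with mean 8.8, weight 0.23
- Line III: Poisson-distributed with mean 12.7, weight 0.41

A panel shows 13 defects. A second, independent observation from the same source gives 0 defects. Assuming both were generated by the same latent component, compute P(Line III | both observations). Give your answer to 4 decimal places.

0.0791

The responsibility of component k is π_k f_k(x) divided by Σ_j π_j f_j(x).
Since both observations come from the same component, the likelihood for component k is f_k(x₁)·f_k(x₂).
  p_I = [e^(−1.7)·1.7^13/13! = 2.90573e-08] × [0.182684] = 5.30829e-09
  p_II = [e^(−8.8)·8.8^13/13! = 0.0459413] × [0.000150733] = 6.92487e-06
  p_III = [e^(−12.7)·12.7^13/13! = 0.109554] × [3.05113e-06] = 3.34263e-07
Unnormalised posteriors:
  π_I·p_I = 0.36 × 5.30829e-09 = 1.91098e-09
  π_II·p_II = 0.23 × 6.92487e-06 = 1.59272e-06
  π_III·p_III = 0.41 × 3.34263e-07 = 1.37048e-07
Normaliser: 1.91098e-09 + 1.59272e-06 + 1.37048e-07 = 1.73168e-06
So the posterior for Line III is 1.37048e-07 / 1.73168e-06 ≈ 0.0791.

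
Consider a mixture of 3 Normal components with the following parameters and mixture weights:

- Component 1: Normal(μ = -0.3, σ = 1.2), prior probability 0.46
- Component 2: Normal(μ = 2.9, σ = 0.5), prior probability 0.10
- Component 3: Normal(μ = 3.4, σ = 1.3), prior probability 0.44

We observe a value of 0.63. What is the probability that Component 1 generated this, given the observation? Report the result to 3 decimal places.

P(component k | x) = π_k·f_k(x) / marginal(x), where marginal(x) = Σ_j π_j·f_j(x).
Normal densities:
  L_1 = (1/(1.2·√(2π)))·exp(−(0.63−-0.3)²/(2·1.2²)) = 0.332452·exp(-0.30031) = 0.246209
  L_2 = (1/(0.5·√(2π)))·exp(−(0.63−2.9)²/(2·0.5²)) = 0.797885·exp(-10.30580) = 2.66801e-05
  L_3 = (1/(1.3·√(2π)))·exp(−(0.63−3.4)²/(2·1.3²)) = 0.306879·exp(-2.27009) = 0.0317015
Multiply by the mixture weights:
  π_1·L_1 = 0.46 × 0.246209 = 0.113256
  π_2·L_2 = 0.10 × 2.66801e-05 = 2.66801e-06
  π_3·L_3 = 0.44 × 0.0317015 = 0.0139487
Evidence: 0.113256 + 2.66801e-06 + 0.0139487 = 0.127208
So the posterior for Component 1 is 0.113256 / 0.127208 ≈ 0.890.

0.890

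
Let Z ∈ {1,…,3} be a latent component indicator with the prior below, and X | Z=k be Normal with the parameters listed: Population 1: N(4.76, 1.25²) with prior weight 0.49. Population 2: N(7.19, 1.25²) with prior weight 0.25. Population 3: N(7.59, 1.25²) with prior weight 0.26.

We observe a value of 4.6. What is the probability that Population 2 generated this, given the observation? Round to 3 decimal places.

P(component k | x) = π_k·f_k(x) / marginal(x), where marginal(x) = Σ_j π_j·f_j(x).
Normal densities:
  p_1 = (1/(1.25·√(2π)))·exp(−(4.6−4.76)²/(2·1.25²)) = 0.319154·exp(-0.00819) = 0.31655
  p_2 = (1/(1.25·√(2π)))·exp(−(4.6−7.19)²/(2·1.25²)) = 0.319154·exp(-2.14659) = 0.0373033
  p_3 = (1/(1.25·√(2π)))·exp(−(4.6−7.59)²/(2·1.25²)) = 0.319154·exp(-2.86083) = 0.0182623
Multiply by the mixture weights:
  π_1·p_1 = 0.49 × 0.31655 = 0.155109
  π_2·p_2 = 0.25 × 0.0373033 = 0.00932582
  π_3·p_3 = 0.26 × 0.0182623 = 0.00474821
Denominator: 0.155109 + 0.00932582 + 0.00474821 = 0.169184
P(Population 2 | the observation) ≈ 0.055

0.055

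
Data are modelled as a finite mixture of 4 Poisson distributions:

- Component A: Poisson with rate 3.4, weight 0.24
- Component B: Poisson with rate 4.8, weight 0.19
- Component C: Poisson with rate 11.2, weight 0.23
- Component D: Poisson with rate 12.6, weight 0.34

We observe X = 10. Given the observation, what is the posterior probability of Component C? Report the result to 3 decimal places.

By Bayes' theorem, P(k | x) = P(Z=k) f_k(x) / Σ_j P(Z=j) f_j(x).
Component likelihoods at x = 10:
  f_A = 0.00189856
  f_B = 0.0147243
  f_C = 0.117036
  f_D = 0.0937199
Multiply by the mixture weights:
  P(Z=A)·f_A = 0.24 × 0.00189856 = 0.000455655
  P(Z=B)·f_B = 0.19 × 0.0147243 = 0.00279762
  P(Z=C)·f_C = 0.23 × 0.117036 = 0.0269183
  P(Z=D)·f_D = 0.34 × 0.0937199 = 0.0318648
Denominator: 0.000455655 + 0.00279762 + 0.0269183 + 0.0318648 = 0.0620363
Responsibility of Component C: 0.0269183 / 0.0620363 ≈ 0.434

0.434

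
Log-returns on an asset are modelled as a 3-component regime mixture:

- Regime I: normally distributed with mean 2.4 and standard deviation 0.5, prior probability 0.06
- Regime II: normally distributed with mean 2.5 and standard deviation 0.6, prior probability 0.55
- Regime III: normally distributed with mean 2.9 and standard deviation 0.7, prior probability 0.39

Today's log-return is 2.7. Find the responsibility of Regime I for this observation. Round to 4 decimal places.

Posterior ∝ prior × likelihood, so P(k | x) ∝ π_k f_k(x); normalise over all components.
Evaluate each component's likelihood at the observed value:
  p_I = (1/(0.5·√(2π)))·exp(−(2.7−2.4)²/(2·0.5²)) = 0.797885·exp(-0.18000) = 0.666449
  p_II = (1/(0.6·√(2π)))·exp(−(2.7−2.5)²/(2·0.6²)) = 0.664904·exp(-0.05556) = 0.628972
  p_III = (1/(0.7·√(2π)))·exp(−(2.7−2.9)²/(2·0.7²)) = 0.569918·exp(-0.04082) = 0.547124
Multiply by the mixture weights:
  π_I·p_I = 0.06 × 0.666449 = 0.039987
  π_II·p_II = 0.55 × 0.628972 = 0.345935
  π_III·p_III = 0.39 × 0.547124 = 0.213378
Evidence: 0.039987 + 0.345935 + 0.213378 = 0.5993
Responsibility of Regime I: 0.039987 / 0.5993 ≈ 0.0667

0.0667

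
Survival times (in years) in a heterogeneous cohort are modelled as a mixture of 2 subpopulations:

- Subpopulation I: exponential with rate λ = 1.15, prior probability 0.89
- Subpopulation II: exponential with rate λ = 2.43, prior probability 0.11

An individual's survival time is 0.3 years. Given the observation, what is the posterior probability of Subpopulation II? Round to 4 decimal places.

0.1510

By Bayes' theorem, P(k | x) = w_k f_k(x) / Σ_j w_j f_j(x).
Exponential densities:
  f_I = 0.814453
  f_II = 1.17221
Multiply by the mixture weights:
  w_I·f_I = 0.89 × 0.814453 = 0.724864
  w_II·f_II = 0.11 × 1.17221 = 0.128943
Evidence: 0.724864 + 0.128943 = 0.853807
Responsibility of Subpopulation II: 0.128943 / 0.853807 ≈ 0.1510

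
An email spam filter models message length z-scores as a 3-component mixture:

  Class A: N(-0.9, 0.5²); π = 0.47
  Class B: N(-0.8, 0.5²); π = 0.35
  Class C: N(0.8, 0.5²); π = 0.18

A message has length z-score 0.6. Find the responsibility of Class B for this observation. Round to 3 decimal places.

0.039

By Bayes' theorem, P(k | x) = π_k f_k(x) / Σ_j π_j f_j(x).
Component likelihoods at x = 0.6:
  f_A = (1/(0.5·√(2π)))·exp(−(0.6−-0.9)²/(2·0.5²)) = 0.797885·exp(-4.50000) = 0.0088637
  f_B = (1/(0.5·√(2π)))·exp(−(0.6−-0.8)²/(2·0.5²)) = 0.797885·exp(-3.92000) = 0.0158309
  f_C = (1/(0.5·√(2π)))·exp(−(0.6−0.8)²/(2·0.5²)) = 0.797885·exp(-0.08000) = 0.73654
Multiply by the mixture weights:
  π_A·f_A = 0.47 × 0.0088637 = 0.00416594
  π_B·f_B = 0.35 × 0.0158309 = 0.00554082
  π_C·f_C = 0.18 × 0.73654 = 0.132577
Marginal: 0.00416594 + 0.00554082 + 0.132577 = 0.142284
P(Class B | x) ≈ 0.039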